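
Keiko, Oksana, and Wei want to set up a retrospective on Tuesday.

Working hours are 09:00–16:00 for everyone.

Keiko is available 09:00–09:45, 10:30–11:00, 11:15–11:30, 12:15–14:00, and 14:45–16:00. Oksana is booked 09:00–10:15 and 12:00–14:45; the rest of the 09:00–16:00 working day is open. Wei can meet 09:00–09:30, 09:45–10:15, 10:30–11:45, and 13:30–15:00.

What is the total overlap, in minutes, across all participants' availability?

Oksana free within 09:00–16:00: 10:15–12:00, 14:45–16:00.
Keiko ∩ Oksana: 10:30–11:00, 11:15–11:30, 14:45–16:00.
Keiko ∩ Oksana ∩ Wei: 10:30–11:00, 11:15–11:30, 14:45–15:00.
Total common minutes: 30 + 15 + 15 = 60.

60 minutes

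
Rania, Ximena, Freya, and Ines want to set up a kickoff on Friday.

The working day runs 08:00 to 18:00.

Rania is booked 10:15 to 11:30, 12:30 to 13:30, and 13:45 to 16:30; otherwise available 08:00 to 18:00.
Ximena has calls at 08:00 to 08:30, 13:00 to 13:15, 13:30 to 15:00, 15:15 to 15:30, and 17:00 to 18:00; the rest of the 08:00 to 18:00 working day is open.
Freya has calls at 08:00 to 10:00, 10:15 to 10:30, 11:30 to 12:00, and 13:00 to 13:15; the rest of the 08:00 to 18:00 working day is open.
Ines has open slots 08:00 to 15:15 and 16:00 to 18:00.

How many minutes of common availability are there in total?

Rania free within 08:00–18:00: 08:00–10:15, 11:30–12:30, 13:30–13:45, 16:30–18:00.
Ximena free within 08:00–18:00: 08:30–13:00, 13:15–13:30, 15:00–15:15, 15:30–17:00.
Freya free within 08:00–18:00: 10:00–10:15, 10:30–11:30, 12:00–13:00, 13:15–18:00.
Rania ∩ Ximena: 08:30–10:15, 11:30–12:30, 16:30–17:00.
Rania ∩ Ximena ∩ Freya: 10:00–10:15, 12:00–12:30, 16:30–17:00.
Rania ∩ Ximena ∩ Freya ∩ Ines: 10:00–10:15, 12:00–12:30, 16:30–17:00.
Total common minutes: 15 + 30 + 30 = 75.

75 minutes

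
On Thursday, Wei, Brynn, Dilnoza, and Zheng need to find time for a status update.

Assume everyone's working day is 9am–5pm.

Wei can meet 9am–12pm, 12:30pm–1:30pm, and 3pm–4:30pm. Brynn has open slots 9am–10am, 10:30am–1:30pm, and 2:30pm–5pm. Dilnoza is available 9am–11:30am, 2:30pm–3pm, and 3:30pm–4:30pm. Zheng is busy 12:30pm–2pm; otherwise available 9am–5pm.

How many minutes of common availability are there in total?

180 minutes

Zheng free within 09:00–17:00: 09:00–12:30, 14:00–17:00.
Wei ∩ Brynn: 09:00–10:00, 10:30–12:00, 12:30–13:30, 15:00–16:30.
Wei ∩ Brynn ∩ Dilnoza: 09:00–10:00, 10:30–11:30, 15:30–16:30.
Wei ∩ Brynn ∩ Dilnoza ∩ Zheng: 09:00–10:00, 10:30–11:30, 15:30–16:30.
Total common minutes: 60 + 60 + 60 = 180.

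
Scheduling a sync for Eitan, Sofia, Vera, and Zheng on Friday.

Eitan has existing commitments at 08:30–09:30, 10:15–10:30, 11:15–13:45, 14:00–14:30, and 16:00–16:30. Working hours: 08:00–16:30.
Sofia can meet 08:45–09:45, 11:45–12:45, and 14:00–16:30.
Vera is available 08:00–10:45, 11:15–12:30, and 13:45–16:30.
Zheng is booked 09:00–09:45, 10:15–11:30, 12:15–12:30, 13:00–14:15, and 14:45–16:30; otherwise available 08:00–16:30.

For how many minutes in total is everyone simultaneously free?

15 minutes

Eitan free within 08:00–16:30: 08:00–08:30, 09:30–10:15, 10:30–11:15, 13:45–14:00, 14:30–16:00.
Zheng free within 08:00–16:30: 08:00–09:00, 09:45–10:15, 11:30–12:15, 12:30–13:00, 14:15–14:45.
Eitan ∩ Sofia: 09:30–09:45, 14:30–16:00.
Eitan ∩ Sofia ∩ Vera: 09:30–09:45, 14:30–16:00.
Eitan ∩ Sofia ∩ Vera ∩ Zheng: 14:30–14:45.
Total common minutes: 15.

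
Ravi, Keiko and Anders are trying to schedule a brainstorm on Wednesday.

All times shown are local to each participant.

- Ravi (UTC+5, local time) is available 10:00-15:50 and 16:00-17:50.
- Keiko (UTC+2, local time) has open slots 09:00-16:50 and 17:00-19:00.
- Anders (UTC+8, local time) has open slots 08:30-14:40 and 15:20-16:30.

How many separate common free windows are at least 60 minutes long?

Ravi → UTC: 05:00–10:50, 11:00–12:50.
Keiko → UTC: 07:00–14:50, 15:00–17:00.
Anders → UTC: 00:30–06:40, 07:20–08:30.
Ravi ∩ Keiko: 07:00–10:50, 11:00–12:50.
Ravi ∩ Keiko ∩ Anders: 07:20–08:30.
Windows ≥ 60 min: 07:20–08:30.
That's 1 window.

1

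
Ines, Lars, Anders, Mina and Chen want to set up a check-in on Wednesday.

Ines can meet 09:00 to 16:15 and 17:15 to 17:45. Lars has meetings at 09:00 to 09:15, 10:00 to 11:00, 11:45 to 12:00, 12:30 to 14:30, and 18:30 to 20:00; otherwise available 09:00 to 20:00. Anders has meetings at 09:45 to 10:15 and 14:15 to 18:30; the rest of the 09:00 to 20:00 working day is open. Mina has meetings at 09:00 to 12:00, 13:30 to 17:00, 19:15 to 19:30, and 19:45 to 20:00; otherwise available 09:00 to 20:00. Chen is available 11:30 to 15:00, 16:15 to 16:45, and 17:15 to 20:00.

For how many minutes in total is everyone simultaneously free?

Lars free within 09:00–20:00: 09:15–10:00, 11:00–11:45, 12:00–12:30, 14:30–18:30.
Anders free within 09:00–20:00: 09:00–09:45, 10:15–14:15, 18:30–20:00.
Mina free within 09:00–20:00: 12:00–13:30, 17:00–19:15, 19:30–19:45.
Ines ∩ Lars: 09:15–10:00, 11:00–11:45, 12:00–12:30, 14:30–16:15, 17:15–17:45.
Ines ∩ Lars ∩ Anders: 09:15–09:45, 11:00–11:45, 12:00–12:30.
Ines ∩ Lars ∩ Anders ∩ Mina: 12:00–12:30.
Ines ∩ Lars ∩ Anders ∩ Mina ∩ Chen: 12:00–12:30.
Total common minutes: 30.

30 minutes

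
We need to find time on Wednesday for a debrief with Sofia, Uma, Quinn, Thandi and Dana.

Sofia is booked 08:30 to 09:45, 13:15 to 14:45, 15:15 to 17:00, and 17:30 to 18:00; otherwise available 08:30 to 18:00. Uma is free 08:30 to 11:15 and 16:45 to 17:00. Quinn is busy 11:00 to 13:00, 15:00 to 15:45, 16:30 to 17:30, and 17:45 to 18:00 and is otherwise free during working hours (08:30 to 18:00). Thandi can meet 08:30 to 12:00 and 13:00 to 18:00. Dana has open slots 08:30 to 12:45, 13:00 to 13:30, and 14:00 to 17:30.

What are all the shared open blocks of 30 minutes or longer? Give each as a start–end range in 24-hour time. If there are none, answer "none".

Sofia free within 08:30–18:00: 09:45–13:15, 14:45–15:15, 17:00–17:30.
Quinn free within 08:30–18:00: 08:30–11:00, 13:00–15:00, 15:45–16:30, 17:30–17:45.
Sofia ∩ Uma: 09:45–11:15.
Sofia ∩ Uma ∩ Quinn: 09:45–11:00.
Sofia ∩ Uma ∩ Quinn ∩ Thandi: 09:45–11:00.
Sofia ∩ Uma ∩ Quinn ∩ Thandi ∩ Dana: 09:45–11:00.
Windows ≥ 30 min: 09:45–11:00.

09:45–11:00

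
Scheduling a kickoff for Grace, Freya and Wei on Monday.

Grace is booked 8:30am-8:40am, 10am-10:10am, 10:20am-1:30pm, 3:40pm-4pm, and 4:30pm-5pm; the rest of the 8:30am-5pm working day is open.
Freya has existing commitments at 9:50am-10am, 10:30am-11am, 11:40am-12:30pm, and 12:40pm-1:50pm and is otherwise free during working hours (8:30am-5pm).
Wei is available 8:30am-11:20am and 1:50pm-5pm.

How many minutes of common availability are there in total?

220 minutes

Grace free within 08:30–17:00: 08:40–10:00, 10:10–10:20, 13:30–15:40, 16:00–16:30.
Freya free within 08:30–17:00: 08:30–09:50, 10:00–10:30, 11:00–11:40, 12:30–12:40, 13:50–17:00.
Grace ∩ Freya: 08:40–09:50, 10:10–10:20, 13:50–15:40, 16:00–16:30.
Grace ∩ Freya ∩ Wei: 08:40–09:50, 10:10–10:20, 13:50–15:40, 16:00–16:30.
Total common minutes: 70 + 10 + 110 + 30 = 220.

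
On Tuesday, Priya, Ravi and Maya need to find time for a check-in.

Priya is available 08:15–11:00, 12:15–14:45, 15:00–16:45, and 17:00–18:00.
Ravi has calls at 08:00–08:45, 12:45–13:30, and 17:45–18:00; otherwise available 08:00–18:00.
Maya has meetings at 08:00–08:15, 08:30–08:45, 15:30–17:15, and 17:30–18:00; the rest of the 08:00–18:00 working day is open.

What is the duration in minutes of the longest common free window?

135 minutes

Ravi free within 08:00–18:00: 08:45–12:45, 13:30–17:45.
Maya free within 08:00–18:00: 08:15–08:30, 08:45–15:30, 17:15–17:30.
Priya ∩ Ravi: 08:45–11:00, 12:15–12:45, 13:30–14:45, 15:00–16:45, 17:00–17:45.
Priya ∩ Ravi ∩ Maya: 08:45–11:00, 12:15–12:45, 13:30–14:45, 15:00–15:30, 17:15–17:30.
Common window lengths: 135, 30, 75, 30, 15 min; longest is 135.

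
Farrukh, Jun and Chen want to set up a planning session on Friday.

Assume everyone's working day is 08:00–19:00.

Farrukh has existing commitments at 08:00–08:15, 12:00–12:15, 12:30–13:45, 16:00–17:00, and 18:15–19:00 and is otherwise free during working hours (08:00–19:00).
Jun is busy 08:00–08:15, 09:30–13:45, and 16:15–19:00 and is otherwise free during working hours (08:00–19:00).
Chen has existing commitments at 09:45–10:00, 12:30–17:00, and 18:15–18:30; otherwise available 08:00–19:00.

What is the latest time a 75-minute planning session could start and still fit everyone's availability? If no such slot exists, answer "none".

Farrukh free within 08:00–19:00: 08:15–12:00, 12:15–12:30, 13:45–16:00, 17:00–18:15.
Jun free within 08:00–19:00: 08:15–09:30, 13:45–16:15.
Chen free within 08:00–19:00: 08:00–09:45, 10:00–12:30, 17:00–18:15, 18:30–19:00.
Farrukh ∩ Jun: 08:15–09:30, 13:45–16:00.
Farrukh ∩ Jun ∩ Chen: 08:15–09:30.
Windows ≥ 75 min: 08:15–09:30.
Latest start in the last window 08:15–09:30 is 09:30 − 75 min = 08:15.

08:15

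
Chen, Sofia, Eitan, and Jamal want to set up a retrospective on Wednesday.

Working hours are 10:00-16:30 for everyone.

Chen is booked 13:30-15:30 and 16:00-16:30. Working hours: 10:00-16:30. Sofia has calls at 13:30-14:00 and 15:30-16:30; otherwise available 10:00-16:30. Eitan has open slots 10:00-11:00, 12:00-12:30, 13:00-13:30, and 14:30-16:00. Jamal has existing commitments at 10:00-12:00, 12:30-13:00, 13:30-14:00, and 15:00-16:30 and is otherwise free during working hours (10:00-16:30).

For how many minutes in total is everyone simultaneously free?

Chen free within 10:00–16:30: 10:00–13:30, 15:30–16:00.
Sofia free within 10:00–16:30: 10:00–13:30, 14:00–15:30.
Jamal free within 10:00–16:30: 12:00–12:30, 13:00–13:30, 14:00–15:00.
Chen ∩ Sofia: 10:00–13:30.
Chen ∩ Sofia ∩ Eitan: 10:00–11:00, 12:00–12:30, 13:00–13:30.
Chen ∩ Sofia ∩ Eitan ∩ Jamal: 12:00–12:30, 13:00–13:30.
Total common minutes: 30 + 30 = 60.

60 minutes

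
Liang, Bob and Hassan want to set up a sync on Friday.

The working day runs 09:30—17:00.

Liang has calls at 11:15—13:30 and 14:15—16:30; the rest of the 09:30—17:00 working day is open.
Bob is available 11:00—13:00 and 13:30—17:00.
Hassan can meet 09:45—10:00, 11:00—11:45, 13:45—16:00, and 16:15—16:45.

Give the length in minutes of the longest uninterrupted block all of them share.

Liang free within 09:30–17:00: 09:30–11:15, 13:30–14:15, 16:30–17:00.
Liang ∩ Bob: 11:00–11:15, 13:30–14:15, 16:30–17:00.
Liang ∩ Bob ∩ Hassan: 11:00–11:15, 13:45–14:15, 16:30–16:45.
Common window lengths: 15, 30, 15 min; longest is 30.

30 minutes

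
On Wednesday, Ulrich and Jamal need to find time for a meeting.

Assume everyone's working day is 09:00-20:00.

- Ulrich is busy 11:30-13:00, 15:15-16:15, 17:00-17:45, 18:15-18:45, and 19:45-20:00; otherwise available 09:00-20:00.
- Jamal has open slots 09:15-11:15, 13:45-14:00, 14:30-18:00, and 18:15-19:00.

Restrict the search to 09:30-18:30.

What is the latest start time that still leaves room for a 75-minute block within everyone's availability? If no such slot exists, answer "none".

10:00

Ulrich free within 09:00–20:00: 09:00–11:30, 13:00–15:15, 16:15–17:00, 17:45–18:15, 18:45–19:45.
Ulrich ∩ Jamal: 09:15–11:15, 13:45–14:00, 14:30–15:15, 16:15–17:00, 17:45–18:00, 18:45–19:00.
Restricted to 09:30–18:30: 09:30–11:15, 13:45–14:00, 14:30–15:15, 16:15–17:00, 17:45–18:00.
Windows ≥ 75 min: 09:30–11:15.
Latest start in the last window 09:30–11:15 is 11:15 − 75 min = 10:00.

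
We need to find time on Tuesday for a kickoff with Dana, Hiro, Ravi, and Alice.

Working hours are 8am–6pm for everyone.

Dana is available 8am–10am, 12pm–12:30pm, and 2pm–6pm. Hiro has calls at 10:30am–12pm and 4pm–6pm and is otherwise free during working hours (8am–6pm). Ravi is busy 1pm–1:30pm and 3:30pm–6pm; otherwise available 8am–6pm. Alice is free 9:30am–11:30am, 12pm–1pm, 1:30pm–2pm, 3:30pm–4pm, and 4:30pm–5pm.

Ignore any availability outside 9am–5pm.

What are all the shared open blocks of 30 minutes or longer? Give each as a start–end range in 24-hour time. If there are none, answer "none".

Hiro free within 08:00–18:00: 08:00–10:30, 12:00–16:00.
Ravi free within 08:00–18:00: 08:00–13:00, 13:30–15:30.
Dana ∩ Hiro: 08:00–10:00, 12:00–12:30, 14:00–16:00.
Dana ∩ Hiro ∩ Ravi: 08:00–10:00, 12:00–12:30, 14:00–15:30.
Dana ∩ Hiro ∩ Ravi ∩ Alice: 09:30–10:00, 12:00–12:30.
Restricted to 09:00–17:00: 09:30–10:00, 12:00–12:30.
Windows ≥ 30 min: 09:30–10:00, 12:00–12:30.

09:30–10:00, 12:00–12:30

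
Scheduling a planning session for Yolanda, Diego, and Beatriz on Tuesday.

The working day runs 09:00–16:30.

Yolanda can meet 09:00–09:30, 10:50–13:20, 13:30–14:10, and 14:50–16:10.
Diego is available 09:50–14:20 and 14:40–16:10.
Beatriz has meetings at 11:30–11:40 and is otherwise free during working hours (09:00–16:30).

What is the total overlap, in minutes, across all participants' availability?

Beatriz free within 09:00–16:30: 09:00–11:30, 11:40–16:30.
Yolanda ∩ Diego: 10:50–13:20, 13:30–14:10, 14:50–16:10.
Yolanda ∩ Diego ∩ Beatriz: 10:50–11:30, 11:40–13:20, 13:30–14:10, 14:50–16:10.
Total common minutes: 40 + 100 + 40 + 80 = 260.

260 minutes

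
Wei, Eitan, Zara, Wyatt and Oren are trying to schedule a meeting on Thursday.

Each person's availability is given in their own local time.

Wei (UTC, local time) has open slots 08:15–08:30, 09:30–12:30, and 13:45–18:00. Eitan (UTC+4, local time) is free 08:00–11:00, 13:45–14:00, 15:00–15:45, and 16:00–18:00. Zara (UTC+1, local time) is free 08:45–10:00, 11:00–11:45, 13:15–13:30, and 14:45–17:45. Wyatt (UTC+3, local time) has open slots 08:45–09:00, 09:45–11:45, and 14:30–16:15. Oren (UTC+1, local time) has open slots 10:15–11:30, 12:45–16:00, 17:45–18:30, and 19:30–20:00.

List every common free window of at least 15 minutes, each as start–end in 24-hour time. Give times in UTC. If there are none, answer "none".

Wei → UTC: 08:15–08:30, 09:30–12:30, 13:45–18:00.
Eitan → UTC: 04:00–07:00, 09:45–10:00, 11:00–11:45, 12:00–14:00.
Zara → UTC: 07:45–09:00, 10:00–10:45, 12:15–12:30, 13:45–16:45.
Wyatt → UTC: 05:45–06:00, 06:45–08:45, 11:30–13:15.
Oren → UTC: 09:15–10:30, 11:45–15:00, 16:45–17:30, 18:30–19:00.
Wei ∩ Eitan: 09:45–10:00, 11:00–11:45, 12:00–12:30, 13:45–14:00.
Wei ∩ Eitan ∩ Zara: 12:15–12:30, 13:45–14:00.
Wei ∩ Eitan ∩ Zara ∩ Wyatt: 12:15–12:30.
Wei ∩ Eitan ∩ Zara ∩ Wyatt ∩ Oren: 12:15–12:30.
Windows ≥ 15 min: 12:15–12:30.

12:15–12:30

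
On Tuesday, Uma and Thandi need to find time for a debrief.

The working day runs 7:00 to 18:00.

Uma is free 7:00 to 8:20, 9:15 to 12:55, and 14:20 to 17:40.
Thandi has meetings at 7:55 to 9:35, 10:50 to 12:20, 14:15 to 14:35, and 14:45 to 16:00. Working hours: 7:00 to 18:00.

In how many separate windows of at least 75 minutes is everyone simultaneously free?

Thandi free within 07:00–18:00: 07:00–07:55, 09:35–10:50, 12:20–14:15, 14:35–14:45, 16:00–18:00.
Uma ∩ Thandi: 07:00–07:55, 09:35–10:50, 12:20–12:55, 14:35–14:45, 16:00–17:40.
Windows ≥ 75 min: 09:35–10:50, 16:00–17:40.
That's 2 windows.

2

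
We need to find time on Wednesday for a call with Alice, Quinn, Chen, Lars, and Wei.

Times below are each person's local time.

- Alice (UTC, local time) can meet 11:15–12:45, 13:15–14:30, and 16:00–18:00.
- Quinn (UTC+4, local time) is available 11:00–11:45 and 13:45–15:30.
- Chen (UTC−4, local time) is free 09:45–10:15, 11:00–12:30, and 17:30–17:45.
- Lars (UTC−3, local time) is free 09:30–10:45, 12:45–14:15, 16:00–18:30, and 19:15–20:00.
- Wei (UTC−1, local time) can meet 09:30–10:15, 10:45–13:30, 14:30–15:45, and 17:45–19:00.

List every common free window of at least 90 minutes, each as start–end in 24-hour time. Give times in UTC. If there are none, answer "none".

none

Alice → UTC: 11:15–12:45, 13:15–14:30, 16:00–18:00.
Quinn → UTC: 07:00–07:45, 09:45–11:30.
Chen → UTC: 13:45–14:15, 15:00–16:30, 21:30–21:45.
Lars → UTC: 12:30–13:45, 15:45–17:15, 19:00–21:30, 22:15–23:00.
Wei → UTC: 10:30–11:15, 11:45–14:30, 15:30–16:45, 18:45–20:00.
Alice ∩ Quinn: 11:15–11:30.
Alice ∩ Quinn ∩ Chen: (none).
Alice ∩ Quinn ∩ Chen ∩ Lars: (none).
Alice ∩ Quinn ∩ Chen ∩ Lars ∩ Wei: (none).
Windows ≥ 90 min: (none).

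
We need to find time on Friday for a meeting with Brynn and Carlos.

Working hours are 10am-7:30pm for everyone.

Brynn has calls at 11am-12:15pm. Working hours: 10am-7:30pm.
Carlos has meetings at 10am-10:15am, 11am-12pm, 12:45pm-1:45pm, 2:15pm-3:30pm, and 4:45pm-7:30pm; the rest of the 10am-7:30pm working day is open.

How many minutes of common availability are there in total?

Brynn free within 10:00–19:30: 10:00–11:00, 12:15–19:30.
Carlos free within 10:00–19:30: 10:15–11:00, 12:00–12:45, 13:45–14:15, 15:30–16:45.
Brynn ∩ Carlos: 10:15–11:00, 12:15–12:45, 13:45–14:15, 15:30–16:45.
Total common minutes: 45 + 30 + 30 + 75 = 180.

180 minutes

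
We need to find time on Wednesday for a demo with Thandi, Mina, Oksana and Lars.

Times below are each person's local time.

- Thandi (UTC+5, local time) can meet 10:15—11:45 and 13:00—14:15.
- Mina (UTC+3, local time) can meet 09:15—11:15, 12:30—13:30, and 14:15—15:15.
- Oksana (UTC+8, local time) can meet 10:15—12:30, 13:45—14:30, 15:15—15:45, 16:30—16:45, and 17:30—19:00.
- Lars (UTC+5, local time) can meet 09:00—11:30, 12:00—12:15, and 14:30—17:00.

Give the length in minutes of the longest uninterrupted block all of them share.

Thandi → UTC: 05:15–06:45, 08:00–09:15.
Mina → UTC: 06:15–08:15, 09:30–10:30, 11:15–12:15.
Oksana → UTC: 02:15–04:30, 05:45–06:30, 07:15–07:45, 08:30–08:45, 09:30–11:00.
Lars → UTC: 04:00–06:30, 07:00–07:15, 09:30–12:00.
Thandi ∩ Mina: 06:15–06:45, 08:00–08:15.
Thandi ∩ Mina ∩ Oksana: 06:15–06:30.
Thandi ∩ Mina ∩ Oksana ∩ Lars: 06:15–06:30.
Single common window of 15 minutes.

15 minutes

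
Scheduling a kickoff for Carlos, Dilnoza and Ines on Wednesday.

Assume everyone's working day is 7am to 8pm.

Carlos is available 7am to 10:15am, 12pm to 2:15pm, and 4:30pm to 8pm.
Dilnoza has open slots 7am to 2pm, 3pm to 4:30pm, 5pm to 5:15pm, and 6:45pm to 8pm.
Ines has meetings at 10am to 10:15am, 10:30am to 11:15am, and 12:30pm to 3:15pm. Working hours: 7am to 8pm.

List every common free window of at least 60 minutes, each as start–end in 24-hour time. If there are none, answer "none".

07:00–10:00, 18:45–20:00

Ines free within 07:00–20:00: 07:00–10:00, 10:15–10:30, 11:15–12:30, 15:15–20:00.
Carlos ∩ Dilnoza: 07:00–10:15, 12:00–14:00, 17:00–17:15, 18:45–20:00.
Carlos ∩ Dilnoza ∩ Ines: 07:00–10:00, 12:00–12:30, 17:00–17:15, 18:45–20:00.
Windows ≥ 60 min: 07:00–10:00, 18:45–20:00.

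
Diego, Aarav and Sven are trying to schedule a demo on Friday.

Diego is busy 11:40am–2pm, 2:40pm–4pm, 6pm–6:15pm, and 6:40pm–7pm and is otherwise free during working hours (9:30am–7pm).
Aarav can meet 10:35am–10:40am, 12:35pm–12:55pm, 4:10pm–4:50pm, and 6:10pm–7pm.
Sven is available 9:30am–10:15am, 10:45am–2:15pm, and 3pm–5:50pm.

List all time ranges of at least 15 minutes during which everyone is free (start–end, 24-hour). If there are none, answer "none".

16:10–16:50

Diego free within 09:30–19:00: 09:30–11:40, 14:00–14:40, 16:00–18:00, 18:15–18:40.
Diego ∩ Aarav: 10:35–10:40, 16:10–16:50, 18:15–18:40.
Diego ∩ Aarav ∩ Sven: 16:10–16:50.
Windows ≥ 15 min: 16:10–16:50.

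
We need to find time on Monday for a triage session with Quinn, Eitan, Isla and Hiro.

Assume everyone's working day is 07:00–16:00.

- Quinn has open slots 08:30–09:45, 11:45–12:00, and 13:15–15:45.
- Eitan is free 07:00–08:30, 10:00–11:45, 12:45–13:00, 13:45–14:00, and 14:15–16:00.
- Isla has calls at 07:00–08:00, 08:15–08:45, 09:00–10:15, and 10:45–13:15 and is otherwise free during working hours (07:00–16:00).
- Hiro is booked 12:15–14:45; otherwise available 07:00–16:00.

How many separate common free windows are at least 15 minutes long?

1

Isla free within 07:00–16:00: 08:00–08:15, 08:45–09:00, 10:15–10:45, 13:15–16:00.
Hiro free within 07:00–16:00: 07:00–12:15, 14:45–16:00.
Quinn ∩ Eitan: 13:45–14:00, 14:15–15:45.
Quinn ∩ Eitan ∩ Isla: 13:45–14:00, 14:15–15:45.
Quinn ∩ Eitan ∩ Isla ∩ Hiro: 14:45–15:45.
Windows ≥ 15 min: 14:45–15:45.
That's 1 window.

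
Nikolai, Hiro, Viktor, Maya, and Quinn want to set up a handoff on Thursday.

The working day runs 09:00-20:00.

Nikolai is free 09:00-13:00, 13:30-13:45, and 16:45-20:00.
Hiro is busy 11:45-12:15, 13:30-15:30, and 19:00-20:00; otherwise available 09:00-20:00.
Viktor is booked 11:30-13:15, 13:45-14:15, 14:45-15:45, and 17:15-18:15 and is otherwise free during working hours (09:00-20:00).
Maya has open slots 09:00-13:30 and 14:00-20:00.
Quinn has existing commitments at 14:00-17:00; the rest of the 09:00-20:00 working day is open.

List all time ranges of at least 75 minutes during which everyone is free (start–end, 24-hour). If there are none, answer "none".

09:00–11:30

Hiro free within 09:00–20:00: 09:00–11:45, 12:15–13:30, 15:30–19:00.
Viktor free within 09:00–20:00: 09:00–11:30, 13:15–13:45, 14:15–14:45, 15:45–17:15, 18:15–20:00.
Quinn free within 09:00–20:00: 09:00–14:00, 17:00–20:00.
Nikolai ∩ Hiro: 09:00–11:45, 12:15–13:00, 16:45–19:00.
Nikolai ∩ Hiro ∩ Viktor: 09:00–11:30, 16:45–17:15, 18:15–19:00.
Nikolai ∩ Hiro ∩ Viktor ∩ Maya: 09:00–11:30, 16:45–17:15, 18:15–19:00.
Nikolai ∩ Hiro ∩ Viktor ∩ Maya ∩ Quinn: 09:00–11:30, 17:00–17:15, 18:15–19:00.
Windows ≥ 75 min: 09:00–11:30.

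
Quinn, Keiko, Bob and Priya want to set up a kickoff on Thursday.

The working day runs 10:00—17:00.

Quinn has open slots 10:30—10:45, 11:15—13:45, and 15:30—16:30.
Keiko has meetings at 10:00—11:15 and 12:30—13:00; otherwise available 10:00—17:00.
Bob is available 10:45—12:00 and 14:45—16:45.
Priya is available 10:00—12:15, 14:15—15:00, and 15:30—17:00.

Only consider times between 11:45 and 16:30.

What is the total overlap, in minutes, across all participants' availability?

75 minutes

Keiko free within 10:00–17:00: 11:15–12:30, 13:00–17:00.
Quinn ∩ Keiko: 11:15–12:30, 13:00–13:45, 15:30–16:30.
Quinn ∩ Keiko ∩ Bob: 11:15–12:00, 15:30–16:30.
Quinn ∩ Keiko ∩ Bob ∩ Priya: 11:15–12:00, 15:30–16:30.
Restricted to 11:45–16:30: 11:45–12:00, 15:30–16:30.
Total common minutes: 15 + 60 = 75.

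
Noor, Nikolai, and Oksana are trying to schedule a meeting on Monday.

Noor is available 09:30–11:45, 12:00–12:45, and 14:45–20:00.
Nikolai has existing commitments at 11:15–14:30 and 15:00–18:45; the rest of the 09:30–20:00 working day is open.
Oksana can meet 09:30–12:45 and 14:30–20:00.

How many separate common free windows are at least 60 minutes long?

Nikolai free within 09:30–20:00: 09:30–11:15, 14:30–15:00, 18:45–20:00.
Noor ∩ Nikolai: 09:30–11:15, 14:45–15:00, 18:45–20:00.
Noor ∩ Nikolai ∩ Oksana: 09:30–11:15, 14:45–15:00, 18:45–20:00.
Windows ≥ 60 min: 09:30–11:15, 18:45–20:00.
That's 2 windows.

2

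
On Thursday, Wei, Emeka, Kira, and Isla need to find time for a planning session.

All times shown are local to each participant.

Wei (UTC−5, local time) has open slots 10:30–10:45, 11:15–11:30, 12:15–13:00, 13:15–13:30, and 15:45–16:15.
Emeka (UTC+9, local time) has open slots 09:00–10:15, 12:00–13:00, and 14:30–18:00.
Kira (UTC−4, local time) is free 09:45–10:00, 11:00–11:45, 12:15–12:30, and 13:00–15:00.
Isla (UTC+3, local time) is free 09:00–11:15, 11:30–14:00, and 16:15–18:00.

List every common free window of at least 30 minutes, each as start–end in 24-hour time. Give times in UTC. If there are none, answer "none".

none

Wei → UTC: 15:30–15:45, 16:15–16:30, 17:15–18:00, 18:15–18:30, 20:45–21:15.
Emeka → UTC: 00:00–01:15, 03:00–04:00, 05:30–09:00.
Kira → UTC: 13:45–14:00, 15:00–15:45, 16:15–16:30, 17:00–19:00.
Isla → UTC: 06:00–08:15, 08:30–11:00, 13:15–15:00.
Wei ∩ Emeka: (none).
Wei ∩ Emeka ∩ Kira: (none).
Wei ∩ Emeka ∩ Kira ∩ Isla: (none).
Windows ≥ 30 min: (none).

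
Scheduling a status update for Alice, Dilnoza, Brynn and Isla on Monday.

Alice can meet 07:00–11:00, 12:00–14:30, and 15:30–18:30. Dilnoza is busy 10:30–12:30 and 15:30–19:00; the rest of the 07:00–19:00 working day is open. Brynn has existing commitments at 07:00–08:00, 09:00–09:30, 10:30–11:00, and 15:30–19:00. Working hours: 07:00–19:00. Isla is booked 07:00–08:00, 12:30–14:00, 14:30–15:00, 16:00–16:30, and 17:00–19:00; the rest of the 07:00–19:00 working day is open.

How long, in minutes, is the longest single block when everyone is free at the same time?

Dilnoza free within 07:00–19:00: 07:00–10:30, 12:30–15:30.
Brynn free within 07:00–19:00: 08:00–09:00, 09:30–10:30, 11:00–15:30.
Isla free within 07:00–19:00: 08:00–12:30, 14:00–14:30, 15:00–16:00, 16:30–17:00.
Alice ∩ Dilnoza: 07:00–10:30, 12:30–14:30.
Alice ∩ Dilnoza ∩ Brynn: 08:00–09:00, 09:30–10:30, 12:30–14:30.
Alice ∩ Dilnoza ∩ Brynn ∩ Isla: 08:00–09:00, 09:30–10:30, 14:00–14:30.
Common window lengths: 60, 60, 30 min; longest is 60.

60 minutes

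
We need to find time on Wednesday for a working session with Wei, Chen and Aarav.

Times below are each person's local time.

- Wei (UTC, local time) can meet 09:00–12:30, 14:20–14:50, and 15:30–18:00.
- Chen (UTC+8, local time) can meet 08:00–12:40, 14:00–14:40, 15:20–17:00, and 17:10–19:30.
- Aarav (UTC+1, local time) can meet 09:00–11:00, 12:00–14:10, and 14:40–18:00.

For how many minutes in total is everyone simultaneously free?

80 minutes

Wei → UTC: 09:00–12:30, 14:20–14:50, 15:30–18:00.
Chen → UTC: 00:00–04:40, 06:00–06:40, 07:20–09:00, 09:10–11:30.
Aarav → UTC: 08:00–10:00, 11:00–13:10, 13:40–17:00.
Wei ∩ Chen: 09:10–11:30.
Wei ∩ Chen ∩ Aarav: 09:10–10:00, 11:00–11:30.
Total common minutes: 50 + 30 = 80.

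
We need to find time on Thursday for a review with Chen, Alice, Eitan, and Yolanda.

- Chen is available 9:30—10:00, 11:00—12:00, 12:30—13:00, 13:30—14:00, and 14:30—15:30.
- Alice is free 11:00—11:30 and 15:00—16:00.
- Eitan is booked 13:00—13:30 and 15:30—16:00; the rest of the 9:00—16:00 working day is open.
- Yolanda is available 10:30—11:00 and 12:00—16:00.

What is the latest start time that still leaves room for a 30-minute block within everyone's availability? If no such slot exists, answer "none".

15:00

Eitan free within 09:00–16:00: 09:00–13:00, 13:30–15:30.
Chen ∩ Alice: 11:00–11:30, 15:00–15:30.
Chen ∩ Alice ∩ Eitan: 11:00–11:30, 15:00–15:30.
Chen ∩ Alice ∩ Eitan ∩ Yolanda: 15:00–15:30.
Windows ≥ 30 min: 15:00–15:30.
Latest start in the last window 15:00–15:30 is 15:30 − 30 min = 15:00.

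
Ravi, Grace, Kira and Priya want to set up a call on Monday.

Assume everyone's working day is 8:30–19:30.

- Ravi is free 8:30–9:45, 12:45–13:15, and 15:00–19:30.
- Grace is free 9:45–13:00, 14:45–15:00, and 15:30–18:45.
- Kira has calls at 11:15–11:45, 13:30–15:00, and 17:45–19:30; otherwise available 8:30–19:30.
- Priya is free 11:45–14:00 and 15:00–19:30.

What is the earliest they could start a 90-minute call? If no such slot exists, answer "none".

15:30

Kira free within 08:30–19:30: 08:30–11:15, 11:45–13:30, 15:00–17:45.
Ravi ∩ Grace: 12:45–13:00, 15:30–18:45.
Ravi ∩ Grace ∩ Kira: 12:45–13:00, 15:30–17:45.
Ravi ∩ Grace ∩ Kira ∩ Priya: 12:45–13:00, 15:30–17:45.
Windows ≥ 90 min: 15:30–17:45.
Earliest such window starts at 15:30.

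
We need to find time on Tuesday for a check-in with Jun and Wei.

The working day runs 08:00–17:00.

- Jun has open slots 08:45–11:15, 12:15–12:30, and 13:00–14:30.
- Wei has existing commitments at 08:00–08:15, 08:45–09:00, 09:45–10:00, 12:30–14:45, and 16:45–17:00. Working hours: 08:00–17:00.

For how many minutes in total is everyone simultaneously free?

135 minutes

Wei free within 08:00–17:00: 08:15–08:45, 09:00–09:45, 10:00–12:30, 14:45–16:45.
Jun ∩ Wei: 09:00–09:45, 10:00–11:15, 12:15–12:30.
Total common minutes: 45 + 75 + 15 = 135.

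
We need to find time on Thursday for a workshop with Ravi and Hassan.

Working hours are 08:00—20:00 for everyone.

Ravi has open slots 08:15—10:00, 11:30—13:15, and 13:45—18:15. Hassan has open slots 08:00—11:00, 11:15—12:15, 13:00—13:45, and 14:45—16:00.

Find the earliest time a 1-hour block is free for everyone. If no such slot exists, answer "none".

Ravi ∩ Hassan: 08:15–10:00, 11:30–12:15, 13:00–13:15, 14:45–16:00.
Windows ≥ 60 min: 08:15–10:00, 14:45–16:00.
Earliest such window starts at 08:15.

08:15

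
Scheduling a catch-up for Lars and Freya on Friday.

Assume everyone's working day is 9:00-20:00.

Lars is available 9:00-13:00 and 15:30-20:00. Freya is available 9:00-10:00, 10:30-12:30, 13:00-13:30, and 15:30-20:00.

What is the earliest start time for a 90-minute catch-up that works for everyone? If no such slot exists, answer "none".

Lars ∩ Freya: 09:00–10:00, 10:30–12:30, 15:30–20:00.
Windows ≥ 90 min: 10:30–12:30, 15:30–20:00.
Earliest such window starts at 10:30.

10:30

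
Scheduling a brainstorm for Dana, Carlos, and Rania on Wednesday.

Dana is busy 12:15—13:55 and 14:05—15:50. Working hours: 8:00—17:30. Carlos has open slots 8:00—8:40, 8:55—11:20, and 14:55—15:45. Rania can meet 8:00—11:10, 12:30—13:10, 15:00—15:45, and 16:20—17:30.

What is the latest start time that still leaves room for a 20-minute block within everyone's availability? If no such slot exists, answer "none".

10:50

Dana free within 08:00–17:30: 08:00–12:15, 13:55–14:05, 15:50–17:30.
Dana ∩ Carlos: 08:00–08:40, 08:55–11:20.
Dana ∩ Carlos ∩ Rania: 08:00–08:40, 08:55–11:10.
Windows ≥ 20 min: 08:00–08:40, 08:55–11:10.
Latest start in the last window 08:55–11:10 is 11:10 − 20 min = 10:50.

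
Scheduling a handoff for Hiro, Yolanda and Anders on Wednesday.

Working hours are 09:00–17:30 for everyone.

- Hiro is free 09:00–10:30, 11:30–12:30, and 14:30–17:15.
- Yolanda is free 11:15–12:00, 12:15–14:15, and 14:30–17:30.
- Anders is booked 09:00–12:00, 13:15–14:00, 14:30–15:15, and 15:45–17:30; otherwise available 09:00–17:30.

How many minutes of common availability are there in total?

45 minutes

Anders free within 09:00–17:30: 12:00–13:15, 14:00–14:30, 15:15–15:45.
Hiro ∩ Yolanda: 11:30–12:00, 12:15–12:30, 14:30–17:15.
Hiro ∩ Yolanda ∩ Anders: 12:15–12:30, 15:15–15:45.
Total common minutes: 15 + 30 = 45.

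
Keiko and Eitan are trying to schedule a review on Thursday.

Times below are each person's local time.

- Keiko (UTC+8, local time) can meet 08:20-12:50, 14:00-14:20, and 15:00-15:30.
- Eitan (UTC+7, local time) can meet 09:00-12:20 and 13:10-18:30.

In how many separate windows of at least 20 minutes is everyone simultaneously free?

Keiko → UTC: 00:20–04:50, 06:00–06:20, 07:00–07:30.
Eitan → UTC: 02:00–05:20, 06:10–11:30.
Keiko ∩ Eitan: 02:00–04:50, 06:10–06:20, 07:00–07:30.
Windows ≥ 20 min: 02:00–04:50, 07:00–07:30.
That's 2 windows.

2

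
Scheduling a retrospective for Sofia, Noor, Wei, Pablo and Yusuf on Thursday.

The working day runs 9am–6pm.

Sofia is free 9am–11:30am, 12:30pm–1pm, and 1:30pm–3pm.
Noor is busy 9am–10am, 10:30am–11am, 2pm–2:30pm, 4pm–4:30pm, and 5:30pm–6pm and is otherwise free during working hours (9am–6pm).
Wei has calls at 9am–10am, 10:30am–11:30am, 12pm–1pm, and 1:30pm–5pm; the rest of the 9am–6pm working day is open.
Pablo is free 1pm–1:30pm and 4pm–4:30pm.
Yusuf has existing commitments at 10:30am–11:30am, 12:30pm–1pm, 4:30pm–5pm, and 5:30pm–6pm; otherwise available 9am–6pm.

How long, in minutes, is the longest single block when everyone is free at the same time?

0 minutes

Noor free within 09:00–18:00: 10:00–10:30, 11:00–14:00, 14:30–16:00, 16:30–17:30.
Wei free within 09:00–18:00: 10:00–10:30, 11:30–12:00, 13:00–13:30, 17:00–18:00.
Yusuf free within 09:00–18:00: 09:00–10:30, 11:30–12:30, 13:00–16:30, 17:00–17:30.
Sofia ∩ Noor: 10:00–10:30, 11:00–11:30, 12:30–13:00, 13:30–14:00, 14:30–15:00.
Sofia ∩ Noor ∩ Wei: 10:00–10:30.
Sofia ∩ Noor ∩ Wei ∩ Pablo: (none).
Sofia ∩ Noor ∩ Wei ∩ Pablo ∩ Yusuf: (none).
No common window.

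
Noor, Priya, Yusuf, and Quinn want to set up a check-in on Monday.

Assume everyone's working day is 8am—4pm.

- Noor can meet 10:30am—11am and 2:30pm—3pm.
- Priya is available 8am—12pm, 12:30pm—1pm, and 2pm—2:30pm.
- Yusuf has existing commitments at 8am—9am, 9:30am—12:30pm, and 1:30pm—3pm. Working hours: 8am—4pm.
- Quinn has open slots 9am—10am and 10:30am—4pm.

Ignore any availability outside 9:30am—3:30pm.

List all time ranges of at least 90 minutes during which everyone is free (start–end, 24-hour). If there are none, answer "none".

none

Yusuf free within 08:00–16:00: 09:00–09:30, 12:30–13:30, 15:00–16:00.
Noor ∩ Priya: 10:30–11:00.
Noor ∩ Priya ∩ Yusuf: (none).
Noor ∩ Priya ∩ Yusuf ∩ Quinn: (none).
Restricted to 09:30–15:30: (none).
Windows ≥ 90 min: (none).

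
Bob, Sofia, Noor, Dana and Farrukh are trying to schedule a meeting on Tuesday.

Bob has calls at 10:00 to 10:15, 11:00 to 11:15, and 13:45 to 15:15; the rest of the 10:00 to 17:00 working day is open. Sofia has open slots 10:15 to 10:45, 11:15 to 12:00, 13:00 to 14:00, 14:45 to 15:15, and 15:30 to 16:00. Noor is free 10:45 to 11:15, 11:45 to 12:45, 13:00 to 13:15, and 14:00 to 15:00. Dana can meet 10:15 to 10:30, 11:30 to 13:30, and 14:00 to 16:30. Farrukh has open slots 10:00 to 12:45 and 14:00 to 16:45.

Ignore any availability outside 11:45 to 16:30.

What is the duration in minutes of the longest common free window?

Bob free within 10:00–17:00: 10:15–11:00, 11:15–13:45, 15:15–17:00.
Bob ∩ Sofia: 10:15–10:45, 11:15–12:00, 13:00–13:45, 15:30–16:00.
Bob ∩ Sofia ∩ Noor: 11:45–12:00, 13:00–13:15.
Bob ∩ Sofia ∩ Noor ∩ Dana: 11:45–12:00, 13:00–13:15.
Bob ∩ Sofia ∩ Noor ∩ Dana ∩ Farrukh: 11:45–12:00.
Restricted to 11:45–16:30: 11:45–12:00.
Single common window of 15 minutes.

15 minutes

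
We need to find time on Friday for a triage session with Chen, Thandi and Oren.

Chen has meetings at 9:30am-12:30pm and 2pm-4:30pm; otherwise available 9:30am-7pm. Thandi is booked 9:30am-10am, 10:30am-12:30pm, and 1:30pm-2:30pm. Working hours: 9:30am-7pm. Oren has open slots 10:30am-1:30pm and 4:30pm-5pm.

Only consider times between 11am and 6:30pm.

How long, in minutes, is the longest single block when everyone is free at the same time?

Chen free within 09:30–19:00: 12:30–14:00, 16:30–19:00.
Thandi free within 09:30–19:00: 10:00–10:30, 12:30–13:30, 14:30–19:00.
Chen ∩ Thandi: 12:30–13:30, 16:30–19:00.
Chen ∩ Thandi ∩ Oren: 12:30–13:30, 16:30–17:00.
Restricted to 11:00–18:30: 12:30–13:30, 16:30–17:00.
Common window lengths: 60, 30 min; longest is 60.

60 minutes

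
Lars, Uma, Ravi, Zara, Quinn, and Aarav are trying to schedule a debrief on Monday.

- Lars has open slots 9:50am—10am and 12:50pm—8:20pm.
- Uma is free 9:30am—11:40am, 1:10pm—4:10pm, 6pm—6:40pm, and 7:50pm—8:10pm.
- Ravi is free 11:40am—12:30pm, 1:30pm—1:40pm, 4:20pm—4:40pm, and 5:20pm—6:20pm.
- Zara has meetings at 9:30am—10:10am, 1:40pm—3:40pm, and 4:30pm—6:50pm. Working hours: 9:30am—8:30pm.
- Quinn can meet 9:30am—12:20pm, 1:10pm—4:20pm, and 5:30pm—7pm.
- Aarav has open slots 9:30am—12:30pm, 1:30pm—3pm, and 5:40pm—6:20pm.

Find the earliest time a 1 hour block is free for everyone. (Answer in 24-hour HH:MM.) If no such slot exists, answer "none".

Zara free within 09:30–20:30: 10:10–13:40, 15:40–16:30, 18:50–20:30.
Lars ∩ Uma: 09:50–10:00, 13:10–16:10, 18:00–18:40, 19:50–20:10.
Lars ∩ Uma ∩ Ravi: 13:30–13:40, 18:00–18:20.
Lars ∩ Uma ∩ Ravi ∩ Zara: 13:30–13:40.
Lars ∩ Uma ∩ Ravi ∩ Zara ∩ Quinn: 13:30–13:40.
Lars ∩ Uma ∩ Ravi ∩ Zara ∩ Quinn ∩ Aarav: 13:30–13:40.
Windows ≥ 60 min: (none).

none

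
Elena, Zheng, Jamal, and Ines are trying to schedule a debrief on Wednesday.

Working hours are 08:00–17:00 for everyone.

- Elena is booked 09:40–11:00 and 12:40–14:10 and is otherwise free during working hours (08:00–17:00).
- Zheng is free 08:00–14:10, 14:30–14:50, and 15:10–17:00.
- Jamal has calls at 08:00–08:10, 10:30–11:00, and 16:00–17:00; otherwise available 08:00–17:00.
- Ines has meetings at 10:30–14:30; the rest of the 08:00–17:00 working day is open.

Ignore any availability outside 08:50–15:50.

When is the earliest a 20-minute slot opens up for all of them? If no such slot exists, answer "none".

08:50

Elena free within 08:00–17:00: 08:00–09:40, 11:00–12:40, 14:10–17:00.
Jamal free within 08:00–17:00: 08:10–10:30, 11:00–16:00.
Ines free within 08:00–17:00: 08:00–10:30, 14:30–17:00.
Elena ∩ Zheng: 08:00–09:40, 11:00–12:40, 14:30–14:50, 15:10–17:00.
Elena ∩ Zheng ∩ Jamal: 08:10–09:40, 11:00–12:40, 14:30–14:50, 15:10–16:00.
Elena ∩ Zheng ∩ Jamal ∩ Ines: 08:10–09:40, 14:30–14:50, 15:10–16:00.
Restricted to 08:50–15:50: 08:50–09:40, 14:30–14:50, 15:10–15:50.
Windows ≥ 20 min: 08:50–09:40, 14:30–14:50, 15:10–15:50.
Earliest such window starts at 08:50.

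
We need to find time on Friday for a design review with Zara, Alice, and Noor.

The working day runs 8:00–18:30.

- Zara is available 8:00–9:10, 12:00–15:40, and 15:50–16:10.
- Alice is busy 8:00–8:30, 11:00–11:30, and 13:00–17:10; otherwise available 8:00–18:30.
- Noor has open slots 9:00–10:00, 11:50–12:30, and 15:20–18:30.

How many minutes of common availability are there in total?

40 minutes

Alice free within 08:00–18:30: 08:30–11:00, 11:30–13:00, 17:10–18:30.
Zara ∩ Alice: 08:30–09:10, 12:00–13:00.
Zara ∩ Alice ∩ Noor: 09:00–09:10, 12:00–12:30.
Total common minutes: 10 + 30 = 40.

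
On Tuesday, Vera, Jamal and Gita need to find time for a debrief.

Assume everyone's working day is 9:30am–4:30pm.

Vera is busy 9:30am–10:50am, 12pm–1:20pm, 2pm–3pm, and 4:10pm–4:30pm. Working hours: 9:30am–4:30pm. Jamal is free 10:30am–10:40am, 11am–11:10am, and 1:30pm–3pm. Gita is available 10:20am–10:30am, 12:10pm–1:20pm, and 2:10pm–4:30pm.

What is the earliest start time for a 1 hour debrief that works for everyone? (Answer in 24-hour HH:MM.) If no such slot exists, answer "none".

Vera free within 09:30–16:30: 10:50–12:00, 13:20–14:00, 15:00–16:10.
Vera ∩ Jamal: 11:00–11:10, 13:30–14:00.
Vera ∩ Jamal ∩ Gita: (none).
Windows ≥ 60 min: (none).

none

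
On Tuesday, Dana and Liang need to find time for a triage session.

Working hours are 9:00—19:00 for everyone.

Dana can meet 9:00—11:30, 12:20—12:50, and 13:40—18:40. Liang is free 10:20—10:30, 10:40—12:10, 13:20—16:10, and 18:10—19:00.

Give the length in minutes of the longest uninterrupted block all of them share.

150 minutes

Dana ∩ Liang: 10:20–10:30, 10:40–11:30, 13:40–16:10, 18:10–18:40.
Common window lengths: 10, 50, 150, 30 min; longest is 150.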